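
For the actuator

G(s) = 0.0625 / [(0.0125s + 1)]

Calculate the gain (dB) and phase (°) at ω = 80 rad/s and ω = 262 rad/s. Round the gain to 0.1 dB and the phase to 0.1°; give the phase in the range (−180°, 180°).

At ω = 80 rad/s:
pole (1 + j80·0.0125) = 1 + j1 → |·| ≈ 1.4142, ∠ ≈ 45.00°
|G| = 0.0625 · 1 / (1.4142) ≈ 0.044195
Gain = 20 log₁₀(0.044195) ≈ -27.09 dB
∠G = (0°) − (45.00°) = -45.00°

At ω = 262 rad/s:
pole (1 + j262·0.0125) = 1 + j3.275 → |·| ≈ 3.4243, ∠ ≈ 73.02°
|G| = 0.0625 · 1 / (3.4243) ≈ 0.018252
Gain = 20 log₁₀(0.018252) ≈ -34.77 dB
∠G = (0°) − (73.02°) = -73.02°

ω = 80: -27.1 dB, -45.0°; ω = 262: -34.8 dB, -73.0°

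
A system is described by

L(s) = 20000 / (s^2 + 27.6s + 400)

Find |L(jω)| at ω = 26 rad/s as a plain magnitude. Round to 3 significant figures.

26.0

At s = jω = j26:
quadratic: (j26)² + 27.6·j26 + 400 = -276 + j717.6 → |·| ≈ 768.85, ∠ ≈ 111.04°
|L| = 20000 / 768.85 ≈ 26.013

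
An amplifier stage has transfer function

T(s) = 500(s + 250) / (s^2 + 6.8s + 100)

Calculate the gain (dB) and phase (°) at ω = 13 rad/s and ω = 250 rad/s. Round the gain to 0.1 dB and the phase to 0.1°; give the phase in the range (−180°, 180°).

At s = jω = j13:
zero (s+250): 250 + j13 → |·| = √(250²+13²) = √62669 ≈ 250.34, ∠ = arctan(13/250) ≈ 2.98°
quadratic: (j13)² + 6.8·j13 + 100 = -69 + j88.4 → |·| ≈ 112.14, ∠ ≈ 127.97°
|T| = 500 · 250.34 / 112.14 ≈ 1116.2
Gain = 20 log₁₀(1116.2) ≈ 60.95 dB
∠T = 2.98° − 127.97° = -124.99°

At s = jω = j250:
zero (s+250): 250 + j250 → |·| = √(250²+250²) = √125000 ≈ 353.55, ∠ = arctan(250/250) ≈ 45.00°
quadratic: (j250)² + 6.8·j250 + 100 = -62400 + j1700 → |·| ≈ 62423, ∠ ≈ 178.44°
|T| = 500 · 353.55 / 62423 ≈ 2.8319
Gain = 20 log₁₀(2.8319) ≈ 9.04 dB
∠T = 45.00° − 178.44° = -133.44°

ω = 13: 61.0 dB, -125.0°; ω = 250: 9.0 dB, -133.4°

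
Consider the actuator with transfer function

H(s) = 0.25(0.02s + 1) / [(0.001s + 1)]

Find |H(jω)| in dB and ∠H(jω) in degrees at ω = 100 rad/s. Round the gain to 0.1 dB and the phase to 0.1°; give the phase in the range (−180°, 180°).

At ω = 100 rad/s:
zero (1 + j100·0.02) = 1 + j2 → |·| ≈ 2.2361, ∠ ≈ 63.43°
pole (1 + j100·0.001) = 1 + j0.1 → |·| ≈ 1.005, ∠ ≈ 5.71°
|H| = 0.25 · 2.2361 / (1.005) ≈ 0.55624
Gain = 20 log₁₀(0.55624) ≈ -5.09 dB
∠H = (63.43°) − (5.71°) = 57.72°

-5.1 dB, 57.7°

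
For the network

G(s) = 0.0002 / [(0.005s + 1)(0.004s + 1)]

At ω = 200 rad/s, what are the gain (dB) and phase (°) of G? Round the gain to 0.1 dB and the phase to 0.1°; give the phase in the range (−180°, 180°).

At ω = 200 rad/s:
pole (1 + j200·0.005) = 1 + j1 → |·| ≈ 1.4142, ∠ ≈ 45.00°
pole (1 + j200·0.004) = 1 + j0.8 → |·| ≈ 1.2806, ∠ ≈ 38.66°
|G| = 0.0002 · 1 / (1.4142 · 1.2806) ≈ 0.00011043
Gain = 20 log₁₀(0.00011043) ≈ -79.14 dB
∠G = (0°) − (45.00° + 38.66°) = -83.66°

-79.1 dB, -83.7°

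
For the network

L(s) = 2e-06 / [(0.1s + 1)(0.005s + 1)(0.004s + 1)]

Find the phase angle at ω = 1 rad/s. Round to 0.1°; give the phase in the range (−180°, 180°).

At ω = 1 rad/s:
pole (1 + j1·0.1) = 1 + j0.1 → |·| ≈ 1.005, ∠ ≈ 5.71°
pole (1 + j1·0.005) = 1 + j0.005 → |·| ≈ 1, ∠ ≈ 0.29°
pole (1 + j1·0.004) = 1 + j0.004 → |·| ≈ 1, ∠ ≈ 0.23°
∠L = (0°) − (5.71° + 0.29° + 0.23°) = -6.23°

-6.2°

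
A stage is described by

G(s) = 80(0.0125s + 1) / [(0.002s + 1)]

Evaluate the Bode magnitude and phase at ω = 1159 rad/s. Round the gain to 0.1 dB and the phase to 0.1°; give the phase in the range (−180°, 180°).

At ω = 1159 rad/s:
zero (1 + j1159·0.0125) = 1 + j14.4875 → |·| ≈ 14.522, ∠ ≈ 86.05°
pole (1 + j1159·0.002) = 1 + j2.318 → |·| ≈ 2.5245, ∠ ≈ 66.66°
|G| = 80 · 14.522 / (2.5245) ≈ 460.19
Gain = 20 log₁₀(460.19) ≈ 53.26 dB
∠G = (86.05°) − (66.66°) = 19.39°

53.3 dB, 19.4°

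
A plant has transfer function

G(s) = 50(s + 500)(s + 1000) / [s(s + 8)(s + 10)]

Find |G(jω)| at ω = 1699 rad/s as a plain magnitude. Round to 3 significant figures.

0.0356

At s = jω = j1699:
zero (s+500): 500 + j1699 → |·| = √(500²+1699²) = √3136601 ≈ 1771, ∠ = arctan(1699/500) ≈ 73.60°
zero (s+1000): 1000 + j1699 → |·| = √(1000²+1699²) = √3886601 ≈ 1971.4, ∠ = arctan(1699/1000) ≈ 59.52°
pole (s+8): 8 + j1699 → |·| = √(8²+1699²) = √2886665 ≈ 1699, ∠ = arctan(1699/8) ≈ 89.73°
pole (s+10): 10 + j1699 → |·| = √(10²+1699²) = √2886701 ≈ 1699, ∠ = arctan(1699/10) ≈ 89.66°
pole at origin: |s| = 1699, ∠ = 90.00° (in denominator)
|G| = 50 · 3.4913e+06 / 4.9043e+09 ≈ 0.035594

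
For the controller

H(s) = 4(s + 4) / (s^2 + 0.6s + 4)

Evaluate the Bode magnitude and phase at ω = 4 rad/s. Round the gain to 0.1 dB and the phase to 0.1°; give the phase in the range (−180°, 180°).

5.3 dB, -123.7°

At s = jω = j4:
zero (s+4): 4 + j4 → |·| = √(4²+4²) = √32 ≈ 5.6569, ∠ = arctan(4/4) ≈ 45.00°
quadratic: (j4)² + 0.6·j4 + 4 = -12 + j2.4 → |·| ≈ 12.238, ∠ ≈ 168.69°
|H| = 4 · 5.6569 / 12.238 ≈ 1.849
Gain = 20 log₁₀(1.849) ≈ 5.34 dB
∠H = 45.00° − 168.69° = -123.69°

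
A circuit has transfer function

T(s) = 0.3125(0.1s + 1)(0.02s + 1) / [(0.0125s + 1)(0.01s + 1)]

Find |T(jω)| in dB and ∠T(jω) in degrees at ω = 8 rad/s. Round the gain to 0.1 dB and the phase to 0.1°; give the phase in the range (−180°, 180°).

At ω = 8 rad/s:
zero (1 + j8·0.1) = 1 + j0.8 → |·| ≈ 1.2806, ∠ ≈ 38.66°
zero (1 + j8·0.02) = 1 + j0.16 → |·| ≈ 1.0127, ∠ ≈ 9.09°
pole (1 + j8·0.0125) = 1 + j0.1 → |·| ≈ 1.005, ∠ ≈ 5.71°
pole (1 + j8·0.01) = 1 + j0.08 → |·| ≈ 1.0032, ∠ ≈ 4.57°
|T| = 0.3125 · 1.2806 · 1.0127 / (1.005 · 1.0032) ≈ 0.40197
Gain = 20 log₁₀(0.40197) ≈ -7.92 dB
∠T = (38.66° + 9.09°) − (5.71° + 4.57°) = 37.47°

-7.9 dB, 37.5°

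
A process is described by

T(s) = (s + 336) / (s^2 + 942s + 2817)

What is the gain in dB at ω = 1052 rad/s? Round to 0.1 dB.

-62.6 dB

Substitute s = j1052:
Numerator: (j1052) + 336 = 336 + j1052
Denominator: (j1052)^2 + 942(j1052) + 2817 = -1103887 + j990984
|N| = √(336² + 1052²) ≈ 1104.4, ∠N ≈ 72.29°
|D| = √(1103887² + 990984²) ≈ 1.4834e+06, ∠D ≈ 138.08°
|T| = 1104.4 / 1.4834e+06 ≈ 0.00074451
Gain = 20 log₁₀(0.00074451) ≈ -62.56 dB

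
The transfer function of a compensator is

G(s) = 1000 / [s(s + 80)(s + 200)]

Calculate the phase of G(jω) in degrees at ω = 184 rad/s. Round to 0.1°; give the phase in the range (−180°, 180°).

160.9°

At s = jω = j184:
pole (s+80): 80 + j184 → |·| = √(80²+184²) = √40256 ≈ 200.64, ∠ = arctan(184/80) ≈ 66.50°
pole (s+200): 200 + j184 → |·| = √(200²+184²) = √73856 ≈ 271.76, ∠ = arctan(184/200) ≈ 42.61°
pole at origin: |s| = 184, ∠ = 90.00° (in denominator)
∠G = 0.00° − 199.11° = -199.11° ≡ 160.89° (principal value)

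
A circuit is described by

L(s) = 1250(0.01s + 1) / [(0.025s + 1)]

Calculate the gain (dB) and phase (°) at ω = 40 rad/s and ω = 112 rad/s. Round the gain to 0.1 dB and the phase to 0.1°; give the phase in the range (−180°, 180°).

ω = 40: 59.6 dB, -23.2°; ω = 112: 56.0 dB, -22.1°

At ω = 40 rad/s:
zero (1 + j40·0.01) = 1 + j0.4 → |·| ≈ 1.077, ∠ ≈ 21.80°
pole (1 + j40·0.025) = 1 + j1 → |·| ≈ 1.4142, ∠ ≈ 45.00°
|L| = 1250 · 1.077 / (1.4142) ≈ 951.95
Gain = 20 log₁₀(951.95) ≈ 59.57 dB
∠L = (21.80°) − (45.00°) = -23.20°

At ω = 112 rad/s:
zero (1 + j112·0.01) = 1 + j1.12 → |·| ≈ 1.5015, ∠ ≈ 48.24°
pole (1 + j112·0.025) = 1 + j2.8 → |·| ≈ 2.9732, ∠ ≈ 70.35°
|L| = 1250 · 1.5015 / (2.9732) ≈ 631.26
Gain = 20 log₁₀(631.26) ≈ 56.00 dB
∠L = (48.24°) − (70.35°) = -22.11°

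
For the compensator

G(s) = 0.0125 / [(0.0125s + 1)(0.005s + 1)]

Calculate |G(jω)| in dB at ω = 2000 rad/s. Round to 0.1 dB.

-86.1 dB

At ω = 2000 rad/s:
pole (1 + j2000·0.0125) = 1 + j25 → |·| ≈ 25.02, ∠ ≈ 87.71°
pole (1 + j2000·0.005) = 1 + j10 → |·| ≈ 10.05, ∠ ≈ 84.29°
|G| = 0.0125 · 1 / (25.02 · 10.05) ≈ 4.9711e-05
Gain = 20 log₁₀(4.9711e-05) ≈ -86.07 dB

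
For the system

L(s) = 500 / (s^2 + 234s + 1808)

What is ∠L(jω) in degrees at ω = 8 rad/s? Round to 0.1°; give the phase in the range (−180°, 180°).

-47.0°

Substitute s = j8:
Numerator: 500 = 500 + j0
Denominator: (j8)^2 + 234(j8) + 1808 = 1744 + j1872
|N| = √(500² + 0²) ≈ 500, ∠N ≈ 0.00°
|D| = √(1744² + 1872²) ≈ 2558.5, ∠D ≈ 47.03°
∠L = 0.00° − 47.03° = -47.03°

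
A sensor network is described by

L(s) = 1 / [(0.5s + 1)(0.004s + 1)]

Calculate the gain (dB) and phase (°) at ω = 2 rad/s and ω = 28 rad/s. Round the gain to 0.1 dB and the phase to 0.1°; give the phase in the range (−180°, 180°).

At ω = 2 rad/s:
pole (1 + j2·0.5) = 1 + j1 → |·| ≈ 1.4142, ∠ ≈ 45.00°
pole (1 + j2·0.004) = 1 + j0.008 → |·| ≈ 1, ∠ ≈ 0.46°
|L| = 1 · 1 / (1.4142 · 1) ≈ 0.70711
Gain = 20 log₁₀(0.70711) ≈ -3.01 dB
∠L = (0°) − (45.00° + 0.46°) = -45.46°

At ω = 28 rad/s:
pole (1 + j28·0.5) = 1 + j14 → |·| ≈ 14.036, ∠ ≈ 85.91°
pole (1 + j28·0.004) = 1 + j0.112 → |·| ≈ 1.0063, ∠ ≈ 6.39°
|L| = 1 · 1 / (14.036 · 1.0063) ≈ 0.070799
Gain = 20 log₁₀(0.070799) ≈ -23.00 dB
∠L = (0°) − (85.91° + 6.39°) = -92.30°

ω = 2: -3.0 dB, -45.5°; ω = 28: -23.0 dB, -92.3°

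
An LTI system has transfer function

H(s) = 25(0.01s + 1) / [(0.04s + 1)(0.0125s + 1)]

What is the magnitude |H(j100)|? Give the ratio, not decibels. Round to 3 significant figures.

At ω = 100 rad/s:
zero (1 + j100·0.01) = 1 + j1 → |·| ≈ 1.4142, ∠ ≈ 45.00°
pole (1 + j100·0.04) = 1 + j4 → |·| ≈ 4.1231, ∠ ≈ 75.96°
pole (1 + j100·0.0125) = 1 + j1.25 → |·| ≈ 1.6008, ∠ ≈ 51.34°
|H| = 25 · 1.4142 / (4.1231 · 1.6008) ≈ 5.3566

5.36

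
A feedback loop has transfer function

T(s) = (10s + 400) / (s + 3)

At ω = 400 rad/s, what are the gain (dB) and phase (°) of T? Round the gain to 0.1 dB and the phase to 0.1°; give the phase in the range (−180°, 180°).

Substitute s = j400:
Numerator: 10(j400) + 400 = 400 + j4000
Denominator: (j400) + 3 = 3 + j400
|N| = √(400² + 4000²) ≈ 4020, ∠N ≈ 84.29°
|D| = √(3² + 400²) ≈ 400.01, ∠D ≈ 89.57°
|T| = 4020 / 400.01 ≈ 10.05
Gain = 20 log₁₀(10.05) ≈ 20.04 dB
∠T = 84.29° − 89.57° = -5.28°

20.0 dB, -5.3°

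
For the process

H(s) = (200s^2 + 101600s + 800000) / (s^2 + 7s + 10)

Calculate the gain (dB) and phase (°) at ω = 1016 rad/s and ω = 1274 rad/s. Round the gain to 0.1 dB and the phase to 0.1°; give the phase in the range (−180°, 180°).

Substitute s = j1016:
Numerator: 200(j1016)^2 + 101600(j1016) + 800000 = -205651200 + j103225600
Denominator: (j1016)^2 + 7(j1016) + 10 = -1032246 + j7112
|N| = √(205651200² + 103225600²) ≈ 2.301e+08, ∠N ≈ 153.35°
|D| = √(1032246² + 7112²) ≈ 1.0323e+06, ∠D ≈ 179.61°
|H| = 2.301e+08 / 1.0323e+06 ≈ 222.9
Gain = 20 log₁₀(222.9) ≈ 46.96 dB
∠H = 153.35° − 179.61° = -26.26°

Substitute s = j1274:
Numerator: 200(j1274)^2 + 101600(j1274) + 800000 = -323815200 + j129438400
Denominator: (j1274)^2 + 7(j1274) + 10 = -1623066 + j8918
|N| = √(323815200² + 129438400²) ≈ 3.4873e+08, ∠N ≈ 158.21°
|D| = √(1623066² + 8918²) ≈ 1.6231e+06, ∠D ≈ 179.69°
|H| = 3.4873e+08 / 1.6231e+06 ≈ 214.85
Gain = 20 log₁₀(214.85) ≈ 46.64 dB
∠H = 158.21° − 179.69° = -21.48°

ω = 1016: 47.0 dB, -26.3°; ω = 1274: 46.6 dB, -21.5°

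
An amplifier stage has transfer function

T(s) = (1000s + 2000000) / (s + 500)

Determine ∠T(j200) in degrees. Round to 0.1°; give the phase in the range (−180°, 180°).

Substitute s = j200:
Numerator: 1000(j200) + 2000000 = 2000000 + j200000
Denominator: (j200) + 500 = 500 + j200
|N| = √(2000000² + 200000²) ≈ 2.01e+06, ∠N ≈ 5.71°
|D| = √(500² + 200²) ≈ 538.52, ∠D ≈ 21.80°
∠T = 5.71° − 21.80° = -16.09°

-16.1°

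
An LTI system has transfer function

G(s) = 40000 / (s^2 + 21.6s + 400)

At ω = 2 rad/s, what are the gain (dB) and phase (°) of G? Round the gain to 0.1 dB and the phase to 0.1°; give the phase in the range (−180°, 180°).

40.0 dB, -6.2°

At s = jω = j2:
quadratic: (j2)² + 21.6·j2 + 400 = 396 + j43.2 → |·| ≈ 398.35, ∠ ≈ 6.23°
|G| = 40000 / 398.35 ≈ 100.41
Gain = 20 log₁₀(100.41) ≈ 40.04 dB
∠G = 0.00° − 6.23° = -6.23°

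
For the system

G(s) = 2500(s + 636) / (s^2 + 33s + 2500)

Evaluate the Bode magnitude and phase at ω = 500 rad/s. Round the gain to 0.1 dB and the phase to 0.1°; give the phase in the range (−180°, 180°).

18.2 dB, -138.0°

At s = jω = j500:
zero (s+636): 636 + j500 → |·| = √(636²+500²) = √654496 ≈ 809.01, ∠ = arctan(500/636) ≈ 38.17°
quadratic: (j500)² + 33·j500 + 2500 = -247500 + j16500 → |·| ≈ 2.4805e+05, ∠ ≈ 176.19°
|G| = 2500 · 809.01 / 2.4805e+05 ≈ 8.1537
Gain = 20 log₁₀(8.1537) ≈ 18.23 dB
∠G = 38.17° − 176.19° = -138.02°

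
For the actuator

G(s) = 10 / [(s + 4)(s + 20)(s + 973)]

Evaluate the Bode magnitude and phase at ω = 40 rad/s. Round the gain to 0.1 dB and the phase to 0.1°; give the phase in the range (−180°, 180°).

-104.9 dB, -150.1°

At s = jω = j40:
pole (s+4): 4 + j40 → |·| = √(4²+40²) = √1616 ≈ 40.2, ∠ = arctan(40/4) ≈ 84.29°
pole (s+20): 20 + j40 → |·| = √(20²+40²) = √2000 ≈ 44.721, ∠ = arctan(40/20) ≈ 63.43°
pole (s+973): 973 + j40 → |·| = √(973²+40²) = √948329 ≈ 973.82, ∠ = arctan(40/973) ≈ 2.35°
|G| = 10 / 1.7507e+06 ≈ 5.712e-06
Gain = 20 log₁₀(5.712e-06) ≈ -104.86 dB
∠G = 0.00° − 150.07° = -150.07°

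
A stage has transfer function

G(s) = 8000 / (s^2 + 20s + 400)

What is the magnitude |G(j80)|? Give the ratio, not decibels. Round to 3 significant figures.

1.29

At s = jω = j80:
quadratic: (j80)² + 20·j80 + 400 = -6000 + j1600 → |·| ≈ 6209.7, ∠ ≈ 165.07°
|G| = 8000 / 6209.7 ≈ 1.2883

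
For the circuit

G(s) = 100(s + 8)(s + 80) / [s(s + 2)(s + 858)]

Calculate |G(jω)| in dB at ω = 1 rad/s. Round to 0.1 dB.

30.5 dB

At s = jω = j1:
zero (s+8): 8 + j1 → |·| = √(8²+1²) = √65 ≈ 8.0623, ∠ = arctan(1/8) ≈ 7.13°
zero (s+80): 80 + j1 → |·| = √(80²+1²) = √6401 ≈ 80.006, ∠ = arctan(1/80) ≈ 0.72°
pole (s+2): 2 + j1 → |·| = √(2²+1²) = √5 ≈ 2.2361, ∠ = arctan(1/2) ≈ 26.57°
pole (s+858): 858 + j1 → |·| = √(858²+1²) = √736165 ≈ 858, ∠ = arctan(1/858) ≈ 0.07°
pole at origin: |s| = 1, ∠ = 90.00° (in denominator)
|G| = 100 · 645.03 / 1918.6 ≈ 33.62
Gain = 20 log₁₀(33.62) ≈ 30.53 dB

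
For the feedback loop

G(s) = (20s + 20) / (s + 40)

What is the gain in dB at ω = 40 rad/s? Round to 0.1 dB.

23.0 dB

Substitute s = j40:
Numerator: 20(j40) + 20 = 20 + j800
Denominator: (j40) + 40 = 40 + j40
|N| = √(20² + 800²) ≈ 800.25, ∠N ≈ 88.57°
|D| = √(40² + 40²) ≈ 56.569, ∠D ≈ 45.00°
|G| = 800.25 / 56.569 ≈ 14.146
Gain = 20 log₁₀(14.146) ≈ 23.01 dB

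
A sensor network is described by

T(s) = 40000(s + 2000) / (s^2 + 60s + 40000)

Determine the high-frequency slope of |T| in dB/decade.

Each pole contributes −20 dB/decade at high frequency; each zero contributes +20 dB/decade.
Net: 1 zero(s) − 2 pole(s) → -20 dB/decade.

-20 dB/decade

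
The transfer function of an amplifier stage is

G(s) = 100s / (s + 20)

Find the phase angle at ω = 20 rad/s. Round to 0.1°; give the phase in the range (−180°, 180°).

45.0°

At s = jω = j20:
zero at origin: s = j20 → |·| = 20, ∠ = 90.00°
pole (s+20): 20 + j20 → |·| = √(20²+20²) = √800 ≈ 28.284, ∠ = arctan(20/20) ≈ 45.00°
∠G = 90.00° − 45.00° = 45.00°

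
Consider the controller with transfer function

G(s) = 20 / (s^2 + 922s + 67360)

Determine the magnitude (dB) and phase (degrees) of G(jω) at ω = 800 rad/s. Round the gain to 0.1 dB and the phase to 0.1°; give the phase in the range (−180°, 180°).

Substitute s = j800:
Numerator: 20 = 20 + j0
Denominator: (j800)^2 + 922(j800) + 67360 = -572640 + j737600
|N| = √(20² + 0²) ≈ 20, ∠N ≈ 0.00°
|D| = √(572640² + 737600²) ≈ 9.3379e+05, ∠D ≈ 127.82°
|G| = 20 / 9.3379e+05 ≈ 2.1418e-05
Gain = 20 log₁₀(2.1418e-05) ≈ -93.38 dB
∠G = 0.00° − 127.82° = -127.82°

-93.4 dB, -127.8°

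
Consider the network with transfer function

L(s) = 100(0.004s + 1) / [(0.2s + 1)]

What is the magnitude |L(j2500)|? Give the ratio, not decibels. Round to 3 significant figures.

At ω = 2500 rad/s:
zero (1 + j2500·0.004) = 1 + j10 → |·| ≈ 10.05, ∠ ≈ 84.29°
pole (1 + j2500·0.2) = 1 + j500 → |·| ≈ 500, ∠ ≈ 89.89°
|L| = 100 · 10.05 / (500) ≈ 2.01

2.01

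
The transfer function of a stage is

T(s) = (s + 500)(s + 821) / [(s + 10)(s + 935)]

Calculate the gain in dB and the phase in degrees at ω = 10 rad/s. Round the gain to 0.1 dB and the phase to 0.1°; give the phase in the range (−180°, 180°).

29.8 dB, -43.8°

At s = jω = j10:
zero (s+500): 500 + j10 → |·| = √(500²+10²) = √250100 ≈ 500.1, ∠ = arctan(10/500) ≈ 1.15°
zero (s+821): 821 + j10 → |·| = √(821²+10²) = √674141 ≈ 821.06, ∠ = arctan(10/821) ≈ 0.70°
pole (s+10): 10 + j10 → |·| = √(10²+10²) = √200 ≈ 14.142, ∠ = arctan(10/10) ≈ 45.00°
pole (s+935): 935 + j10 → |·| = √(935²+10²) = √874325 ≈ 935.05, ∠ = arctan(10/935) ≈ 0.61°
|T| = 1 · 4.1061e+05 / 13223 ≈ 31.053
Gain = 20 log₁₀(31.053) ≈ 29.84 dB
∠T = 1.85° − 45.61° = -43.76°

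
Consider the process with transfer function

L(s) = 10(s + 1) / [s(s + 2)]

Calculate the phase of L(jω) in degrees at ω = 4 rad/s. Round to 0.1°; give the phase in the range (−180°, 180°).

-77.5°

At s = jω = j4:
zero (s+1): 1 + j4 → |·| = √(1²+4²) = √17 ≈ 4.1231, ∠ = arctan(4/1) ≈ 75.96°
pole (s+2): 2 + j4 → |·| = √(2²+4²) = √20 ≈ 4.4721, ∠ = arctan(4/2) ≈ 63.43°
pole at origin: |s| = 4, ∠ = 90.00° (in denominator)
∠L = 75.96° − 153.43° = -77.47°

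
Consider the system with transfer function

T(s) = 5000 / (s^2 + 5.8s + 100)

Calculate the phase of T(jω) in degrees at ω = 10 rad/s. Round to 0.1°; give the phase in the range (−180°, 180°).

-90.0°

At s = jω = j10:
quadratic: (j10)² + 5.8·j10 + 100 = 0 + j58 → |·| ≈ 58, ∠ ≈ 90.00°
∠T = 0.00° − 90.00° = -90.00°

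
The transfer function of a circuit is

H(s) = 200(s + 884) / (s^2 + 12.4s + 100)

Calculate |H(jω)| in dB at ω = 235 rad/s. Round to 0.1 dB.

At s = jω = j235:
zero (s+884): 884 + j235 → |·| = √(884²+235²) = √836681 ≈ 914.7, ∠ = arctan(235/884) ≈ 14.89°
quadratic: (j235)² + 12.4·j235 + 100 = -55125 + j2914 → |·| ≈ 55202, ∠ ≈ 176.97°
|H| = 200 · 914.7 / 55202 ≈ 3.314
Gain = 20 log₁₀(3.314) ≈ 10.41 dB

10.4 dB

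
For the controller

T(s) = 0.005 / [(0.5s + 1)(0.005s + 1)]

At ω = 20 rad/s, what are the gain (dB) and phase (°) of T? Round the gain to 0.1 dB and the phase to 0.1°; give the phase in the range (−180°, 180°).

At ω = 20 rad/s:
pole (1 + j20·0.5) = 1 + j10 → |·| ≈ 10.05, ∠ ≈ 84.29°
pole (1 + j20·0.005) = 1 + j0.1 → |·| ≈ 1.005, ∠ ≈ 5.71°
|T| = 0.005 · 1 / (10.05 · 1.005) ≈ 0.00049504
Gain = 20 log₁₀(0.00049504) ≈ -66.11 dB
∠T = (0°) − (84.29° + 5.71°) = -90.00°

-66.1 dB, -90.0°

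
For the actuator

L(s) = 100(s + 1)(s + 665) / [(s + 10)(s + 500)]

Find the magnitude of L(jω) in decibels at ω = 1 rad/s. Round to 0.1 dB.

At s = jω = j1:
zero (s+1): 1 + j1 → |·| = √(1²+1²) = √2 ≈ 1.4142, ∠ = arctan(1/1) ≈ 45.00°
zero (s+665): 665 + j1 → |·| = √(665²+1²) = √442226 ≈ 665, ∠ = arctan(1/665) ≈ 0.09°
pole (s+10): 10 + j1 → |·| = √(10²+1²) = √101 ≈ 10.05, ∠ = arctan(1/10) ≈ 5.71°
pole (s+500): 500 + j1 → |·| = √(500²+1²) = √250001 ≈ 500, ∠ = arctan(1/500) ≈ 0.11°
|L| = 100 · 940.44 / 5025 ≈ 18.715
Gain = 20 log₁₀(18.715) ≈ 25.44 dB

25.4 dB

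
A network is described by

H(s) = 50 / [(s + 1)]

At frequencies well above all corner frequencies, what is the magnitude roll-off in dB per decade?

-20 dB/decade

Each pole contributes −20 dB/decade at high frequency; each zero contributes +20 dB/decade.
Net: 0 zero(s) − 1 pole(s) → -20 dB/decade.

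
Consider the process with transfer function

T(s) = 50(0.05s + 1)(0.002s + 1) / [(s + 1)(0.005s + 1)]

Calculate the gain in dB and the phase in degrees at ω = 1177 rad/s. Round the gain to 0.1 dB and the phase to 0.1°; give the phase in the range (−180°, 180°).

At ω = 1177 rad/s:
zero (1 + j1177·0.05) = 1 + j58.85 → |·| ≈ 58.858, ∠ ≈ 89.03°
zero (1 + j1177·0.002) = 1 + j2.354 → |·| ≈ 2.5576, ∠ ≈ 66.98°
pole (1 + j1177·1) = 1 + j1177 → |·| ≈ 1177, ∠ ≈ 89.95°
pole (1 + j1177·0.005) = 1 + j5.885 → |·| ≈ 5.9694, ∠ ≈ 80.36°
|T| = 50 · 58.858 · 2.5576 / (1177 · 5.9694) ≈ 1.0713
Gain = 20 log₁₀(1.0713) ≈ 0.60 dB
∠T = (89.03° + 66.98°) − (89.95° + 80.36°) = -14.30°

0.6 dB, -14.3°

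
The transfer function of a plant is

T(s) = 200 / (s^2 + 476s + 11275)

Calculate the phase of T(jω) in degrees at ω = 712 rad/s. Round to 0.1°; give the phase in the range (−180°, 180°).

Substitute s = j712:
Numerator: 200 = 200 + j0
Denominator: (j712)^2 + 476(j712) + 11275 = -495669 + j338912
|N| = √(200² + 0²) ≈ 200, ∠N ≈ 0.00°
|D| = √(495669² + 338912²) ≈ 6.0046e+05, ∠D ≈ 145.64°
∠T = 0.00° − 145.64° = -145.64°

-145.6°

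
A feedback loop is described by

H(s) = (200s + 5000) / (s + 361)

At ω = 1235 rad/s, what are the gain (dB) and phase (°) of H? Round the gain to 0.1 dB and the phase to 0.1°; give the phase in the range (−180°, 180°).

Substitute s = j1235:
Numerator: 200(j1235) + 5000 = 5000 + j247000
Denominator: (j1235) + 361 = 361 + j1235
|N| = √(5000² + 247000²) ≈ 2.4705e+05, ∠N ≈ 88.84°
|D| = √(361² + 1235²) ≈ 1286.7, ∠D ≈ 73.71°
|H| = 2.4705e+05 / 1286.7 ≈ 192
Gain = 20 log₁₀(192) ≈ 45.67 dB
∠H = 88.84° − 73.71° = 15.13°

45.7 dB, 15.1°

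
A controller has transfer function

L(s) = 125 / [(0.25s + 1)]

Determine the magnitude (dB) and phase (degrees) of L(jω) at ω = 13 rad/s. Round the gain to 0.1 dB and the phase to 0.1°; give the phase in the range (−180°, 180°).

At ω = 13 rad/s:
pole (1 + j13·0.25) = 1 + j3.25 → |·| ≈ 3.4004, ∠ ≈ 72.90°
|L| = 125 · 1 / (3.4004) ≈ 36.76
Gain = 20 log₁₀(36.76) ≈ 31.31 dB
∠L = (0°) − (72.90°) = -72.90°

31.3 dB, -72.9°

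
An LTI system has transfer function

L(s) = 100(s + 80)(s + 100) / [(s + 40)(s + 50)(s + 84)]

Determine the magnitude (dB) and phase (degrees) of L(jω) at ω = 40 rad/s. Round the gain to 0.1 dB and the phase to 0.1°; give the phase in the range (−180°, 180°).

At s = jω = j40:
zero (s+80): 80 + j40 → |·| = √(80²+40²) = √8000 ≈ 89.443, ∠ = arctan(40/80) ≈ 26.57°
zero (s+100): 100 + j40 → |·| = √(100²+40²) = √11600 ≈ 107.7, ∠ = arctan(40/100) ≈ 21.80°
pole (s+40): 40 + j40 → |·| = √(40²+40²) = √3200 ≈ 56.569, ∠ = arctan(40/40) ≈ 45.00°
pole (s+50): 50 + j40 → |·| = √(50²+40²) = √4100 ≈ 64.031, ∠ = arctan(40/50) ≈ 38.66°
pole (s+84): 84 + j40 → |·| = √(84²+40²) = √8656 ≈ 93.038, ∠ = arctan(40/84) ≈ 25.46°
|L| = 100 · 9633 / 3.37e+05 ≈ 2.8585
Gain = 20 log₁₀(2.8585) ≈ 9.12 dB
∠L = 48.37° − 109.12° = -60.75°

9.1 dB, -60.8°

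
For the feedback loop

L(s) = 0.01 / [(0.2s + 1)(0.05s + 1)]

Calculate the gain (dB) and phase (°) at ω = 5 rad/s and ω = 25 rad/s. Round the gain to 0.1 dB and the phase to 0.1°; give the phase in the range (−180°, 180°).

At ω = 5 rad/s:
pole (1 + j5·0.2) = 1 + j1 → |·| ≈ 1.4142, ∠ ≈ 45.00°
pole (1 + j5·0.05) = 1 + j0.25 → |·| ≈ 1.0308, ∠ ≈ 14.04°
|L| = 0.01 · 1 / (1.4142 · 1.0308) ≈ 0.0068599
Gain = 20 log₁₀(0.0068599) ≈ -43.27 dB
∠L = (0°) − (45.00° + 14.04°) = -59.04°

At ω = 25 rad/s:
pole (1 + j25·0.2) = 1 + j5 → |·| ≈ 5.099, ∠ ≈ 78.69°
pole (1 + j25·0.05) = 1 + j1.25 → |·| ≈ 1.6008, ∠ ≈ 51.34°
|L| = 0.01 · 1 / (5.099 · 1.6008) ≈ 0.0012251
Gain = 20 log₁₀(0.0012251) ≈ -58.24 dB
∠L = (0°) − (78.69° + 51.34°) = -130.03°

ω = 5: -43.3 dB, -59.0°; ω = 25: -58.2 dB, -130.0°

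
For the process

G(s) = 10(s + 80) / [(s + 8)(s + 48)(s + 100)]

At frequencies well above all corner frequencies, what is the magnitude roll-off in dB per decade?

-40 dB/decade

Each pole contributes −20 dB/decade at high frequency; each zero contributes +20 dB/decade.
Net: 1 zero(s) − 3 pole(s) → -40 dB/decade.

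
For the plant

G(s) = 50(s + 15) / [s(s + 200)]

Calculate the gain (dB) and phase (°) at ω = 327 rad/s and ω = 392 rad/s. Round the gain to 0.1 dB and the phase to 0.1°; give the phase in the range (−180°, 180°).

At s = jω = j327:
zero (s+15): 15 + j327 → |·| = √(15²+327²) = √107154 ≈ 327.34, ∠ = arctan(327/15) ≈ 87.37°
pole (s+200): 200 + j327 → |·| = √(200²+327²) = √146929 ≈ 383.31, ∠ = arctan(327/200) ≈ 58.55°
pole at origin: |s| = 327, ∠ = 90.00° (in denominator)
|G| = 50 · 327.34 / 1.2534e+05 ≈ 0.13058
Gain = 20 log₁₀(0.13058) ≈ -17.68 dB
∠G = 87.37° − 148.55° = -61.18°

At s = jω = j392:
zero (s+15): 15 + j392 → |·| = √(15²+392²) = √153889 ≈ 392.29, ∠ = arctan(392/15) ≈ 87.81°
pole (s+200): 200 + j392 → |·| = √(200²+392²) = √193664 ≈ 440.07, ∠ = arctan(392/200) ≈ 62.97°
pole at origin: |s| = 392, ∠ = 90.00° (in denominator)
|G| = 50 · 392.29 / 1.7251e+05 ≈ 0.1137
Gain = 20 log₁₀(0.1137) ≈ -18.88 dB
∠G = 87.81° − 152.97° = -65.16°

ω = 327: -17.7 dB, -61.2°; ω = 392: -18.9 dB, -65.2°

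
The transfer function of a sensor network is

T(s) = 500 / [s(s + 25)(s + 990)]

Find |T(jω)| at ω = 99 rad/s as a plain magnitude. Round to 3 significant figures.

4.97e-05

At s = jω = j99:
pole (s+25): 25 + j99 → |·| = √(25²+99²) = √10426 ≈ 102.11, ∠ = arctan(99/25) ≈ 75.83°
pole (s+990): 990 + j99 → |·| = √(990²+99²) = √989901 ≈ 994.94, ∠ = arctan(99/990) ≈ 5.71°
pole at origin: |s| = 99, ∠ = 90.00° (in denominator)
|T| = 500 / 1.0058e+07 ≈ 4.9712e-05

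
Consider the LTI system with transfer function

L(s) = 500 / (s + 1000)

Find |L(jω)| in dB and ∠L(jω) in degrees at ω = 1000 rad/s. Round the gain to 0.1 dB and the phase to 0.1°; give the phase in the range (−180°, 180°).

-9.0 dB, -45.0°

Substitute s = j1000:
Numerator: 500 = 500 + j0
Denominator: (j1000) + 1000 = 1000 + j1000
|N| = √(500² + 0²) ≈ 500, ∠N ≈ 0.00°
|D| = √(1000² + 1000²) ≈ 1414.2, ∠D ≈ 45.00°
|L| = 500 / 1414.2 ≈ 0.35356
Gain = 20 log₁₀(0.35356) ≈ -9.03 dB
∠L = 0.00° − 45.00° = -45.00°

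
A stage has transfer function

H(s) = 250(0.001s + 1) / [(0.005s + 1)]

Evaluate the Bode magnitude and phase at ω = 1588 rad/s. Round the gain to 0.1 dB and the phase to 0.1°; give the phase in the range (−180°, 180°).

35.4 dB, -25.0°

At ω = 1588 rad/s:
zero (1 + j1588·0.001) = 1 + j1.588 → |·| ≈ 1.8766, ∠ ≈ 57.80°
pole (1 + j1588·0.005) = 1 + j7.94 → |·| ≈ 8.0027, ∠ ≈ 82.82°
|H| = 250 · 1.8766 / (8.0027) ≈ 58.624
Gain = 20 log₁₀(58.624) ≈ 35.36 dB
∠H = (57.80°) − (82.82°) = -25.02°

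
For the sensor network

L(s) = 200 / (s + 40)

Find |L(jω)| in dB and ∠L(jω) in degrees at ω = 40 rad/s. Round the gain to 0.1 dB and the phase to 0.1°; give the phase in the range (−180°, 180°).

11.0 dB, -45.0°

At s = jω = j40:
pole (s+40): 40 + j40 → |·| = √(40²+40²) = √3200 ≈ 56.569, ∠ = arctan(40/40) ≈ 45.00°
|L| = 200 / 56.569 ≈ 3.5355
Gain = 20 log₁₀(3.5355) ≈ 10.97 dB
∠L = 0.00° − 45.00° = -45.00°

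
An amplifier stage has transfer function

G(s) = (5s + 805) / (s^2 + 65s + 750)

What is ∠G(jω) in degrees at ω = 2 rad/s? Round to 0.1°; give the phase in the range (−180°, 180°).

-9.2°

Substitute s = j2:
Numerator: 5(j2) + 805 = 805 + j10
Denominator: (j2)^2 + 65(j2) + 750 = 746 + j130
|N| = √(805² + 10²) ≈ 805.06, ∠N ≈ 0.71°
|D| = √(746² + 130²) ≈ 757.24, ∠D ≈ 9.89°
∠G = 0.71° − 9.89° = -9.18°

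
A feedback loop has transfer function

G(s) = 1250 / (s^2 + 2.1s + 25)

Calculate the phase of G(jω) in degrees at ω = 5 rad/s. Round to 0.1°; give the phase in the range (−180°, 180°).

At s = jω = j5:
quadratic: (j5)² + 2.1·j5 + 25 = 0 + j10.5 → |·| ≈ 10.5, ∠ ≈ 90.00°
∠G = 0.00° − 90.00° = -90.00°

-90.0°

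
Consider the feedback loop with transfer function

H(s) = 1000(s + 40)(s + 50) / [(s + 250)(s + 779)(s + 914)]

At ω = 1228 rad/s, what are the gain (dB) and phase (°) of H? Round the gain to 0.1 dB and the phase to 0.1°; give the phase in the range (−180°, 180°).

At s = jω = j1228:
zero (s+40): 40 + j1228 → |·| = √(40²+1228²) = √1509584 ≈ 1228.7, ∠ = arctan(1228/40) ≈ 88.13°
zero (s+50): 50 + j1228 → |·| = √(50²+1228²) = √1510484 ≈ 1229, ∠ = arctan(1228/50) ≈ 87.67°
pole (s+250): 250 + j1228 → |·| = √(250²+1228²) = √1570484 ≈ 1253.2, ∠ = arctan(1228/250) ≈ 78.49°
pole (s+779): 779 + j1228 → |·| = √(779²+1228²) = √2114825 ≈ 1454.2, ∠ = arctan(1228/779) ≈ 57.61°
pole (s+914): 914 + j1228 → |·| = √(914²+1228²) = √2343380 ≈ 1530.8, ∠ = arctan(1228/914) ≈ 53.34°
|H| = 1000 · 1.5101e+06 / 2.7897e+09 ≈ 0.54131
Gain = 20 log₁₀(0.54131) ≈ -5.33 dB
∠H = 175.80° − 189.44° = -13.64°

-5.3 dB, -13.6°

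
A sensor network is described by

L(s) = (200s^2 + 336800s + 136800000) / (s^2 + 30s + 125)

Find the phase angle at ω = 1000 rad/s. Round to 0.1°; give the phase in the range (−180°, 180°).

-77.7°

Substitute s = j1000:
Numerator: 200(j1000)^2 + 336800(j1000) + 136800000 = -63200000 + j336800000
Denominator: (j1000)^2 + 30(j1000) + 125 = -999875 + j30000
|N| = √(63200000² + 336800000²) ≈ 3.4268e+08, ∠N ≈ 100.63°
|D| = √(999875² + 30000²) ≈ 1.0003e+06, ∠D ≈ 178.28°
∠L = 100.63° − 178.28° = -77.65°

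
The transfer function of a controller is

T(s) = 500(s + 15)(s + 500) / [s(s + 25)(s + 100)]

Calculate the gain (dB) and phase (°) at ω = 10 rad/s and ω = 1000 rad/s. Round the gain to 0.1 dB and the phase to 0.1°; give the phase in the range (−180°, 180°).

At s = jω = j10:
zero (s+15): 15 + j10 → |·| = √(15²+10²) = √325 ≈ 18.028, ∠ = arctan(10/15) ≈ 33.69°
zero (s+500): 500 + j10 → |·| = √(500²+10²) = √250100 ≈ 500.1, ∠ = arctan(10/500) ≈ 1.15°
pole (s+25): 25 + j10 → |·| = √(25²+10²) = √725 ≈ 26.926, ∠ = arctan(10/25) ≈ 21.80°
pole (s+100): 100 + j10 → |·| = √(100²+10²) = √10100 ≈ 100.5, ∠ = arctan(10/100) ≈ 5.71°
pole at origin: |s| = 10, ∠ = 90.00° (in denominator)
|T| = 500 · 9015.8 / 27061 ≈ 166.58
Gain = 20 log₁₀(166.58) ≈ 44.43 dB
∠T = 34.84° − 117.51° = -82.67°

At s = jω = j1000:
zero (s+15): 15 + j1000 → |·| = √(15²+1000²) = √1000225 ≈ 1000.1, ∠ = arctan(1000/15) ≈ 89.14°
zero (s+500): 500 + j1000 → |·| = √(500²+1000²) = √1250000 ≈ 1118, ∠ = arctan(1000/500) ≈ 63.43°
pole (s+25): 25 + j1000 → |·| = √(25²+1000²) = √1000625 ≈ 1000.3, ∠ = arctan(1000/25) ≈ 88.57°
pole (s+100): 100 + j1000 → |·| = √(100²+1000²) = √1010000 ≈ 1005, ∠ = arctan(1000/100) ≈ 84.29°
pole at origin: |s| = 1000, ∠ = 90.00° (in denominator)
|T| = 500 · 1.1181e+06 / 1.0053e+09 ≈ 0.5561
Gain = 20 log₁₀(0.5561) ≈ -5.10 dB
∠T = 152.57° − 262.86° = -110.29°

ω = 10: 44.4 dB, -82.7°; ω = 1000: -5.1 dB, -110.3°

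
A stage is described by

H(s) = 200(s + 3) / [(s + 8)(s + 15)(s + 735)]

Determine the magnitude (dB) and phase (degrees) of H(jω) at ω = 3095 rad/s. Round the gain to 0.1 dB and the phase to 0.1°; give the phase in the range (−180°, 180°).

-93.8 dB, -166.3°

At s = jω = j3095:
zero (s+3): 3 + j3095 → |·| = √(3²+3095²) = √9579034 ≈ 3095, ∠ = arctan(3095/3) ≈ 89.94°
pole (s+8): 8 + j3095 → |·| = √(8²+3095²) = √9579089 ≈ 3095, ∠ = arctan(3095/8) ≈ 89.85°
pole (s+15): 15 + j3095 → |·| = √(15²+3095²) = √9579250 ≈ 3095, ∠ = arctan(3095/15) ≈ 89.72°
pole (s+735): 735 + j3095 → |·| = √(735²+3095²) = √10119250 ≈ 3181.1, ∠ = arctan(3095/735) ≈ 76.64°
|H| = 200 · 3095 / 3.0472e+10 ≈ 2.0314e-05
Gain = 20 log₁₀(2.0314e-05) ≈ -93.84 dB
∠H = 89.94° − 256.21° = -166.27°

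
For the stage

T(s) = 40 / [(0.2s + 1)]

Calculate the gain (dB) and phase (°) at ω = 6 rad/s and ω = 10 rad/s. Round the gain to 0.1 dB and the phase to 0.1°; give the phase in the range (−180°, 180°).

At ω = 6 rad/s:
pole (1 + j6·0.2) = 1 + j1.2 → |·| ≈ 1.562, ∠ ≈ 50.19°
|T| = 40 · 1 / (1.562) ≈ 25.608
Gain = 20 log₁₀(25.608) ≈ 28.17 dB
∠T = (0°) − (50.19°) = -50.19°

At ω = 10 rad/s:
pole (1 + j10·0.2) = 1 + j2 → |·| ≈ 2.2361, ∠ ≈ 63.43°
|T| = 40 · 1 / (2.2361) ≈ 17.888
Gain = 20 log₁₀(17.888) ≈ 25.05 dB
∠T = (0°) − (63.43°) = -63.43°

ω = 6: 28.2 dB, -50.2°; ω = 10: 25.1 dB, -63.4°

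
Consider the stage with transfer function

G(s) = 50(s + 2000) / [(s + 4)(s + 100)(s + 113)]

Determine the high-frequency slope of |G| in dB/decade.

Each pole contributes −20 dB/decade at high frequency; each zero contributes +20 dB/decade.
Net: 1 zero(s) − 3 pole(s) → -40 dB/decade.

-40 dB/decade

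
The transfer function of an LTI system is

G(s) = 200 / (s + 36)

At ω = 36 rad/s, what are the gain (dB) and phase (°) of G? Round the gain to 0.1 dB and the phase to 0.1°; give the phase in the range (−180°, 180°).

11.9 dB, -45.0°

At s = jω = j36:
pole (s+36): 36 + j36 → |·| = √(36²+36²) = √2592 ≈ 50.912, ∠ = arctan(36/36) ≈ 45.00°
|G| = 200 / 50.912 ≈ 3.9283
Gain = 20 log₁₀(3.9283) ≈ 11.88 dB
∠G = 0.00° − 45.00° = -45.00°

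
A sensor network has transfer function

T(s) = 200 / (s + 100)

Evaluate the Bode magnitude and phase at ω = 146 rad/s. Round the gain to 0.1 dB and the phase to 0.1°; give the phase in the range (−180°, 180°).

Substitute s = j146:
Numerator: 200 = 200 + j0
Denominator: (j146) + 100 = 100 + j146
|N| = √(200² + 0²) ≈ 200, ∠N ≈ 0.00°
|D| = √(100² + 146²) ≈ 176.96, ∠D ≈ 55.59°
|T| = 200 / 176.96 ≈ 1.1302
Gain = 20 log₁₀(1.1302) ≈ 1.06 dB
∠T = 0.00° − 55.59° = -55.59°

1.1 dB, -55.6°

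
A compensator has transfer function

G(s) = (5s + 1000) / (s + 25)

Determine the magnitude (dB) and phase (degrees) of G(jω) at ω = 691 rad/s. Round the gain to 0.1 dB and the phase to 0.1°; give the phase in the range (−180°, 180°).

Substitute s = j691:
Numerator: 5(j691) + 1000 = 1000 + j3455
Denominator: (j691) + 25 = 25 + j691
|N| = √(1000² + 3455²) ≈ 3596.8, ∠N ≈ 73.86°
|D| = √(25² + 691²) ≈ 691.45, ∠D ≈ 87.93°
|G| = 3596.8 / 691.45 ≈ 5.2018
Gain = 20 log₁₀(5.2018) ≈ 14.32 dB
∠G = 73.86° − 87.93° = -14.07°

14.3 dB, -14.1°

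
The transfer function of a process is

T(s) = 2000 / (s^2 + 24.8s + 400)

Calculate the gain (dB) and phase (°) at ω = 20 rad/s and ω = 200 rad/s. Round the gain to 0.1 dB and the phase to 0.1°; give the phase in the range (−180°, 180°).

At s = jω = j20:
quadratic: (j20)² + 24.8·j20 + 400 = 0 + j496 → |·| ≈ 496, ∠ ≈ 90.00°
|T| = 2000 / 496 ≈ 4.0323
Gain = 20 log₁₀(4.0323) ≈ 12.11 dB
∠T = 0.00° − 90.00° = -90.00°

At s = jω = j200:
quadratic: (j200)² + 24.8·j200 + 400 = -39600 + j4960 → |·| ≈ 39909, ∠ ≈ 172.86°
|T| = 2000 / 39909 ≈ 0.050114
Gain = 20 log₁₀(0.050114) ≈ -26.00 dB
∠T = 0.00° − 172.86° = -172.86°

ω = 20: 12.1 dB, -90.0°; ω = 200: -26.0 dB, -172.9°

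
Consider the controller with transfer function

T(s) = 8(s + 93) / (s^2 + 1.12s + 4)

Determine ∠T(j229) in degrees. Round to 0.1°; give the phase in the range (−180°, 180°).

-111.8°

At s = jω = j229:
zero (s+93): 93 + j229 → |·| = √(93²+229²) = √61090 ≈ 247.16, ∠ = arctan(229/93) ≈ 67.90°
quadratic: (j229)² + 1.12·j229 + 4 = -52437 + j256.48 → |·| ≈ 52438, ∠ ≈ 179.72°
∠T = 67.90° − 179.72° = -111.82°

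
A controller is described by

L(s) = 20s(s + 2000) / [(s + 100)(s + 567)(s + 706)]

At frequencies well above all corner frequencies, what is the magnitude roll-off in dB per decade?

Each pole contributes −20 dB/decade at high frequency; each zero contributes +20 dB/decade.
Net: 2 zero(s) − 3 pole(s) → -20 dB/decade.

-20 dB/decade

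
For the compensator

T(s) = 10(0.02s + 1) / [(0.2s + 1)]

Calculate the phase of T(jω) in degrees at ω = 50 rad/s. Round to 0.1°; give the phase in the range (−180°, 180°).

At ω = 50 rad/s:
zero (1 + j50·0.02) = 1 + j1 → |·| ≈ 1.4142, ∠ ≈ 45.00°
pole (1 + j50·0.2) = 1 + j10 → |·| ≈ 10.05, ∠ ≈ 84.29°
∠T = (45.00°) − (84.29°) = -39.29°

-39.3°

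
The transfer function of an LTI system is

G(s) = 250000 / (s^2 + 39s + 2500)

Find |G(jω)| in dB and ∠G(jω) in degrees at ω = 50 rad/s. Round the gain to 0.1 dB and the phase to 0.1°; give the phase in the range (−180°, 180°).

At s = jω = j50:
quadratic: (j50)² + 39·j50 + 2500 = 0 + j1950 → |·| ≈ 1950, ∠ ≈ 90.00°
|G| = 250000 / 1950 ≈ 128.21
Gain = 20 log₁₀(128.21) ≈ 42.16 dB
∠G = 0.00° − 90.00° = -90.00°

42.2 dB, -90.0°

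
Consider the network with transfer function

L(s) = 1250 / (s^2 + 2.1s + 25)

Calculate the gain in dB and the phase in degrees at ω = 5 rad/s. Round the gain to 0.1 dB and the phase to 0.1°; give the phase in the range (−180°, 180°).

At s = jω = j5:
quadratic: (j5)² + 2.1·j5 + 25 = 0 + j10.5 → |·| ≈ 10.5, ∠ ≈ 90.00°
|L| = 1250 / 10.5 ≈ 119.05
Gain = 20 log₁₀(119.05) ≈ 41.51 dB
∠L = 0.00° − 90.00° = -90.00°

41.5 dB, -90.0°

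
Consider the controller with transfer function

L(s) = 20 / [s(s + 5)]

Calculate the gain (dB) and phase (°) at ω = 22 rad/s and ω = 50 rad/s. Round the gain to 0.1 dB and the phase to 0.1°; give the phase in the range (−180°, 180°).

At s = jω = j22:
pole (s+5): 5 + j22 → |·| = √(5²+22²) = √509 ≈ 22.561, ∠ = arctan(22/5) ≈ 77.20°
pole at origin: |s| = 22, ∠ = 90.00° (in denominator)
|L| = 20 / 496.34 ≈ 0.040295
Gain = 20 log₁₀(0.040295) ≈ -27.89 dB
∠L = 0.00° − 167.20° = -167.20°

At s = jω = j50:
pole (s+5): 5 + j50 → |·| = √(5²+50²) = √2525 ≈ 50.249, ∠ = arctan(50/5) ≈ 84.29°
pole at origin: |s| = 50, ∠ = 90.00° (in denominator)
|L| = 20 / 2512.5 ≈ 0.0079602
Gain = 20 log₁₀(0.0079602) ≈ -41.98 dB
∠L = 0.00° − 174.29° = -174.29°

ω = 22: -27.9 dB, -167.2°; ω = 50: -42.0 dB, -174.3°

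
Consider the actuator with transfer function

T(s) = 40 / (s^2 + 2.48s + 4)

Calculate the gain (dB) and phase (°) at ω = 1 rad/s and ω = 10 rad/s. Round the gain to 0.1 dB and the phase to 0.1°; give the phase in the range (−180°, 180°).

ω = 1: 20.2 dB, -39.6°; ω = 10: -7.9 dB, -165.5°

At s = jω = j1:
quadratic: (j1)² + 2.48·j1 + 4 = 3 + j2.48 → |·| ≈ 3.8924, ∠ ≈ 39.58°
|T| = 40 / 3.8924 ≈ 10.276
Gain = 20 log₁₀(10.276) ≈ 20.24 dB
∠T = 0.00° − 39.58° = -39.58°

At s = jω = j10:
quadratic: (j10)² + 2.48·j10 + 4 = -96 + j24.8 → |·| ≈ 99.152, ∠ ≈ 165.52°
|T| = 40 / 99.152 ≈ 0.40342
Gain = 20 log₁₀(0.40342) ≈ -7.88 dB
∠T = 0.00° − 165.52° = -165.52°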